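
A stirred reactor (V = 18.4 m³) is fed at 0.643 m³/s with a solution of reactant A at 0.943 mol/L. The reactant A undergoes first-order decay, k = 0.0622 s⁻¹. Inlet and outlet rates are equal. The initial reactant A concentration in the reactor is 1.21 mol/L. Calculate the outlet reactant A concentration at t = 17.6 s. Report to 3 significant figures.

Accumulation = in − out − consumed: V dC/dt = Q C_in − Q C − k V C.
This is linear with rate a = Q/V + k = 0.097146 s⁻¹.
C_ss = Q C_in/(Q + kV) = 0.33922 mol/L; C(t) = C_ss + (C₀ − C_ss) e^(−a t).
C(17.6) = 0.33922 + (0.87078)·e^(−0.097146·17.6) = 0.33922 + (0.87078)·0.18091 = 0.49675 mol/L.

0.497 mol/L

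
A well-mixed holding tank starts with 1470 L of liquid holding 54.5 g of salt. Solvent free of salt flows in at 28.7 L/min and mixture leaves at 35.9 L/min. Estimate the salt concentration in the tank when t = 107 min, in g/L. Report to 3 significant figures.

0.00192 g/L

Total volume: dV/dt = Q_in − Q_out = -7.2000 L/min, so V(t) = 1470 − 7.2000 t and V(107) = 699.60 L.
Species balance (pure solvent in): dm/dt = −Q_out · m/V(t).
Separate: dm/m = −Q_out dt/V(t) ⇒ ln(m/m₀) = −(Q_out/(Q_in−Q_out)) ln(V/V₀).
m = m₀ (V₀/V)^(Q_out/(Q_in−Q_out)) = 54.5 × (1470/699.60)^(-4.9861) = 1.3444 g.
C = m/V = 1.3444/699.60 = 0.0019217 g/L.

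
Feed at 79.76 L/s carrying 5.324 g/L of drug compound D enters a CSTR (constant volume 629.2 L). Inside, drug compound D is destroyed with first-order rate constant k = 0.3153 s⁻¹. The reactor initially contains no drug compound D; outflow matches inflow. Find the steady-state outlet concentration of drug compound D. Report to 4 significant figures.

1.527 g/L

Species balance: V dC/dt = Q C_in − Q C − k V C.
Steady state (dC/dt = 0): C_ss = Q C_in/(Q + kV) = C_in/(1 + kV/Q).
C_ss = 79.76·5.324/(79.76 + 0.3153·629.2) = 424.642/278.147 = 1.52668 g/L.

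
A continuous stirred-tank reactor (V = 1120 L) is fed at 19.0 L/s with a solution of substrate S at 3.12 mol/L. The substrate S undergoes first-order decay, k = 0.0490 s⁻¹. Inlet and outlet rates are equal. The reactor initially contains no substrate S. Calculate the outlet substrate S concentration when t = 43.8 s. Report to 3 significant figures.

Accumulation = in − out − consumed: V dC/dt = Q C_in − Q C − k V C.
dC/dt = (Q/V) C_in − (Q/V + k) C; effective rate a = Q/V + k = 0.016964 + 0.0490 = 0.065964 s⁻¹.
C_ss = Q C_in/(Q + kV) = 0.80238 mol/L; C(t) = C_ss + (C₀ − C_ss) e^(−a t).
C(43.8) = 0.80238 + (-0.80238)·e^(−0.065964·43.8) = 0.80238 + (-0.80238)·0.055619 = 0.75775 mol/L.

0.758 mol/L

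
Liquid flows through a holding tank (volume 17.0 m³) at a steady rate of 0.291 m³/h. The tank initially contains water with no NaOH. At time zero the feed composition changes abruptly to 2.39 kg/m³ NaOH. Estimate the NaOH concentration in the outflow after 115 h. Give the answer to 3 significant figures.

2.06 kg/m³

Transient balance on the dissolved component: V dC/dt = Q(C_in − C).
So dC/dt = (C_in − C)/τ with τ = V/Q = 17.0/0.291 = 58.419 h.
Solution: C(t) = C_in + (C₀ − C_in) e^(−t/τ).
C(115) = 2.39 + (0 − 2.39)·e^(−115/58.419) = 2.39 + (-2.3900)·0.13966 = 2.0562 kg/m³.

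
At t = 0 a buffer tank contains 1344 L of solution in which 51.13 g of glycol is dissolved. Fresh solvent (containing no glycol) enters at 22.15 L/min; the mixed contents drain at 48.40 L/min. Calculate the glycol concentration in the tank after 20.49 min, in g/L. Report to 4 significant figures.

0.02471 g/L

Total volume: dV/dt = Q_in − Q_out = -26.2500 L/min, so V(t) = 1344 − 26.2500 t and V(20.49) = 806.138 L.
No glycol enters, so dm/dt = −Q_out · (m/V).
dm/m = −Q_out dt/(V₀ − 26.2500 t); integrating gives ln(m/m₀) = −(Q_out/(Q_in−Q_out)) ln(V/V₀).
m = m₀ (V₀/V)^(Q_out/(Q_in−Q_out)) = 51.13 × (1344/806.138)^(-1.84381) = 19.9236 g.
C = m/V = 19.9236/806.138 = 0.0247149 g/L.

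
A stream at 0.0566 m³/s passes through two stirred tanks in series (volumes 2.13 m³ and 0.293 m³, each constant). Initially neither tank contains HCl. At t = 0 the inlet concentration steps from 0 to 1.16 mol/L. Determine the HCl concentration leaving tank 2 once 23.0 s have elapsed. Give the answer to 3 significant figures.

0.432 mol/L

Each tank obeys Vᵢ dCᵢ/dt = Q(Cᵢ₋₁ − Cᵢ), so τᵢ = Vᵢ/Q.
τ₁ = 2.13/0.0566 = 37.633 s; τ₂ = 0.293/0.0566 = 5.1767 s.
Solving the cascade with C₁(0)=C₂(0)=0 gives C₂(t) = C_in[1 − (τ₁ e^(−t/τ₁) − τ₂ e^(−t/τ₂))/(τ₁ − τ₂)].
At t = 23.0: e^(−t/τ₁) = 0.54271, e^(−t/τ₂) = 0.011761.
C₂ = 1.16·[1 − (37.633·0.54271 − 5.1767·0.011761)/(32.456)] = 1.16·0.37260 = 0.43222 mol/L.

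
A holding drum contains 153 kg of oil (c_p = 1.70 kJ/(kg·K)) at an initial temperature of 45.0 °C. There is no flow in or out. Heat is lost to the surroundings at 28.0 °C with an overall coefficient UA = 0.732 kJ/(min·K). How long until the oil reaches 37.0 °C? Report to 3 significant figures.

226 min

M c_p dT/dt = −UA(T − T_amb).
τ = M c_p/UA = 355.33 min; T_ss = T_amb = 28.000 °C.
T(t) = T_ss + (T₀ − T_ss)e^(−t/τ); set T = 37.0:
t = −τ ln[(T − T_ss)/(T₀ − T_ss)] = −355.33 · ln(0.52941) = 225.98 min.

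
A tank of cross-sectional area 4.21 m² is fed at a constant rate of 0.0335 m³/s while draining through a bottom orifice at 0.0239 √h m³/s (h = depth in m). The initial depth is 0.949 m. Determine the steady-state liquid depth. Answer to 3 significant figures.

1.96 m

Level balance: A dh/dt = 0.0335 − 0.0239 √h. Setting dh/dt = 0:
Q_in = 0.0239 √h_ss ⇒ √h_ss = 0.0335/0.0239 = 1.4017.
h_ss = 1.4017² = 1.9647 m. (Since h₀ = 0.949 m < h_ss, the level will rise toward this value.)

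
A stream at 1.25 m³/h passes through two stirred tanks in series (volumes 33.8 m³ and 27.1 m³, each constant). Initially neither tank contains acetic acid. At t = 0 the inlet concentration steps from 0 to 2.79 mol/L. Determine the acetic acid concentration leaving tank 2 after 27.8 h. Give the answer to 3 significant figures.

Each tank obeys Vᵢ dCᵢ/dt = Q(Cᵢ₋₁ − Cᵢ), so τᵢ = Vᵢ/Q.
τ₁ = 33.8/1.25 = 27.040 h; τ₂ = 27.1/1.25 = 21.680 h.
Tank 1: C₁ = C_in(1 − e^(−t/τ₁)). Tank 2 (τ₁ ≠ τ₂): C₂ = C_in[1 − (τ₁ e^(−t/τ₁) − τ₂ e^(−t/τ₂))/(τ₁ − τ₂)].
At t = 27.8: e^(−t/τ₁) = 0.35768, e^(−t/τ₂) = 0.27740.
C₂ = 2.79·[1 − (27.040·0.35768 − 21.680·0.27740)/(5.3600)] = 2.79·0.31760 = 0.88609 mol/L.

0.886 mol/L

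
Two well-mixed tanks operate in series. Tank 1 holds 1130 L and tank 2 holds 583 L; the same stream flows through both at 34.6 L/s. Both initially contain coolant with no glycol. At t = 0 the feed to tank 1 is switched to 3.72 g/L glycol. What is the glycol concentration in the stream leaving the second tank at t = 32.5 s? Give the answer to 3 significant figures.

1.46 g/L

Time constants: τᵢ = Vᵢ/Q for each well-mixed tank.
τ₁ = 1130/34.6 = 32.659 s; τ₂ = 583/34.6 = 16.850 s.
Solving the cascade with C₁(0)=C₂(0)=0 gives C₂(t) = C_in[1 − (τ₁ e^(−t/τ₁) − τ₂ e^(−t/τ₂))/(τ₁ − τ₂)].
At t = 32.5: e^(−t/τ₁) = 0.36967, e^(−t/τ₂) = 0.14532.
C₂ = 3.72·[1 − (32.659·0.36967 − 16.850·0.14532)/(15.809)] = 3.72·0.39121 = 1.4553 g/L.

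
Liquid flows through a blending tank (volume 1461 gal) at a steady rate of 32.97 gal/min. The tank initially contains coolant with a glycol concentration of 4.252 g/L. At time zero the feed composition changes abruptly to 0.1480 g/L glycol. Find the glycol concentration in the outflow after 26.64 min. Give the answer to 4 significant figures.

2.398 g/L

Unsteady species balance (constant V, well mixed): V dC/dt = Q(C_in − C).
Time constant τ = V/Q = 1461/32.97 = 44.3130 min.
Integrating: C(t) = C_in + (C₀ − C_in) e^(−t/τ).
C(26.64) = 0.1480 + (4.252 − 0.1480)·e^(−26.64/44.3130) = 0.1480 + (4.10400)·0.548166 = 2.39767 g/L.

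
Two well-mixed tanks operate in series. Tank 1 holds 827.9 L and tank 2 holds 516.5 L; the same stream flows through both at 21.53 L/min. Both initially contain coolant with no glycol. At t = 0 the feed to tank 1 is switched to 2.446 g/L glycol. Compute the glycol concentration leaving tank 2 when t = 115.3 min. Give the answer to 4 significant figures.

Each tank obeys Vᵢ dCᵢ/dt = Q(Cᵢ₋₁ − Cᵢ), so τᵢ = Vᵢ/Q.
τ₁ = 827.9/21.53 = 38.4533 min; τ₂ = 516.5/21.53 = 23.9898 min.
Solving the cascade with C₁(0)=C₂(0)=0 gives C₂(t) = C_in[1 − (τ₁ e^(−t/τ₁) − τ₂ e^(−t/τ₂))/(τ₁ − τ₂)].
At t = 115.3: e^(−t/τ₁) = 0.0498648, e^(−t/τ₂) = 0.00817877.
C₂ = 2.446·[1 − (38.4533·0.0498648 − 23.9898·0.00817877)/(14.4635)] = 2.446·0.880993 = 2.15491 g/L.

2.155 g/L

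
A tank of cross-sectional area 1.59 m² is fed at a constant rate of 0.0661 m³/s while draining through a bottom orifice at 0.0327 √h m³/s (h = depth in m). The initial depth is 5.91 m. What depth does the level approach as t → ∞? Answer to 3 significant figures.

4.09 m

Level balance: A dh/dt = 0.0661 − 0.0327 √h. Setting dh/dt = 0:
Q_in = 0.0327 √h_ss ⇒ √h_ss = 0.0661/0.0327 = 2.0214.
h_ss = 2.0214² = 4.0861 m. (Since h₀ = 5.91 m > h_ss, the level will fall toward this value.)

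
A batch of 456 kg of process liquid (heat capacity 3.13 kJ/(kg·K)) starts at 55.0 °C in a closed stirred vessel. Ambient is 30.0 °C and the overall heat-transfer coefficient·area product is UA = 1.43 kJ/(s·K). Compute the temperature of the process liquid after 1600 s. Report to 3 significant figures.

Lumped-capacitance energy balance: M c_p dT/dt = UA(T_amb − T).
dT/dt = (T_ss − T)/τ with T_ss = T_amb = 30.000 °C, τ = M c_p/UA = 456·3.13/1.43 = 998.10 s.
T approaches T_ss exponentially: T(t) = T_ss + (T₀ − T_ss) e^(−t/τ).
T(1600) = 30.000 + (25.000)·0.20128 = 35.032 °C.

35.0 °C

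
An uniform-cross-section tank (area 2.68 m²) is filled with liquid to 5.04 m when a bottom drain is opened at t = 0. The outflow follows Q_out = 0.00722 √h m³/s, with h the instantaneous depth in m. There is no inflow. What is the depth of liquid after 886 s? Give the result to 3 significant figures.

1.11 m

A dh/dt = −Q_out = −0.00722 √h.
Separate and integrate: 2(√h − √h₀) = −(0.00722/A) t.
√h = √5.04 − 0.00722·886/(2·2.68) = 2.2450 − 1.1935 = 1.0515.
h = 1.0515² = 1.1057 m.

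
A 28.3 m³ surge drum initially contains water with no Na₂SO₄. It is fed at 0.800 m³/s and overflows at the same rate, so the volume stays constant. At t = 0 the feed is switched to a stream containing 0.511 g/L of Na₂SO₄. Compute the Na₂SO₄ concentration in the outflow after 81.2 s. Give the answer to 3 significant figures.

0.460 g/L

Mass balance on the solute (V constant): V dC/dt = Q(C_in − C).
Rewrite as dC/dt + C/τ = C_in/τ, τ = V/Q = 35.375 s.
C approaches C_in exponentially: C(t) = C_in + (C₀ − C_in) e^(−t/τ).
C(81.2) = 0.511 + (0 − 0.511)·e^(−81.2/35.375) = 0.511 + (-0.51100)·0.10072 = 0.45953 g/L.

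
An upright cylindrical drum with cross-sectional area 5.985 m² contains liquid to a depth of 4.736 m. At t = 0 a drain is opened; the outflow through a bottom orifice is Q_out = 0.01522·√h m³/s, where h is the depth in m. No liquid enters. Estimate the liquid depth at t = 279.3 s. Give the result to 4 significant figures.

3.316 m

With no inflow, A dh/dt = −0.01522 √h.
∫ h^(−1/2) dh = −(0.01522/A) ∫ dt, giving 2√h = 2√h₀ − (0.01522/A) t.
√h = √4.736 − 0.01522·279.3/(2·5.985) = 2.17624 − 0.355133 = 1.82110.
h = 1.82110² = 3.31641 m.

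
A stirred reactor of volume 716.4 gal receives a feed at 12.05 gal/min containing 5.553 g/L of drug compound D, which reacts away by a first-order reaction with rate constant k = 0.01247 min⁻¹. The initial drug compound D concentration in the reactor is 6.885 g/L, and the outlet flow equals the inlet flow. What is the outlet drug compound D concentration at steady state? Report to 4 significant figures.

V dC/dt = Q(C_in − C) − k V C.
Steady state (dC/dt = 0): C_ss = Q C_in/(Q + kV) = C_in/(1 + kV/Q).
C_ss = 12.05·5.553/(12.05 + 0.01247·716.4) = 66.9137/20.9835 = 3.18887 g/L.

3.189 g/L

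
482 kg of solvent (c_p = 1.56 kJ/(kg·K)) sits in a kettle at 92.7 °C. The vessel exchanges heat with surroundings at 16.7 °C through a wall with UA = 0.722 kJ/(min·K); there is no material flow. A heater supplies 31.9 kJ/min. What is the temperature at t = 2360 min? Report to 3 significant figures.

Lumped-capacitance energy balance: M c_p dT/dt = UA(T_amb − T) + Q̇.
dT/dt = (T_ss − T)/τ with T_ss = T_amb + Q̇/UA = 16.7 + 31.9/0.722 = 60.883 °C, τ = M c_p/UA = 482·1.56/0.722 = 1041.4 min.
T approaches T_ss exponentially: T(t) = T_ss + (T₀ − T_ss) e^(−t/τ).
T(2360) = 60.883 + (31.817)·0.10372 = 64.183 °C.

64.2 °C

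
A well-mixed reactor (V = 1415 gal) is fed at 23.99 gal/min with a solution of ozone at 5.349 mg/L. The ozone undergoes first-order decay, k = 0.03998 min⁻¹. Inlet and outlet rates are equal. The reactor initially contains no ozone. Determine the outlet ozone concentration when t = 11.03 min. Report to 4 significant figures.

0.7428 mg/L

Species balance: V dC/dt = Q C_in − Q C − k V C.
dC/dt = (Q/V) C_in − (Q/V + k) C; effective rate a = Q/V + k = 0.0169541 + 0.03998 = 0.0569341 min⁻¹.
C_ss = Q C_in/(Q + kV) = 1.59285 mg/L; C(t) = C_ss + (C₀ − C_ss) e^(−a t).
C(11.03) = 1.59285 + (-1.59285)·e^(−0.0569341·11.03) = 1.59285 + (-1.59285)·0.533667 = 0.742797 mg/L.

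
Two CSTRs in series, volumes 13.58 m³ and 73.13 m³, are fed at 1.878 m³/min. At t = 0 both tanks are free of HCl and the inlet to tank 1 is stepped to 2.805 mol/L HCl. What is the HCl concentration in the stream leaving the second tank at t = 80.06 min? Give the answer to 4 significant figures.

2.364 mol/L

Time constants: τᵢ = Vᵢ/Q for each well-mixed tank.
τ₁ = 13.58/1.878 = 7.23110 min; τ₂ = 73.13/1.878 = 38.9404 min.
Solving the cascade with C₁(0)=C₂(0)=0 gives C₂(t) = C_in[1 − (τ₁ e^(−t/τ₁) − τ₂ e^(−t/τ₂))/(τ₁ − τ₂)].
At t = 80.06: e^(−t/τ₁) = 1.55473e-05, e^(−t/τ₂) = 0.127969.
C₂ = 2.805·[1 − (7.23110·1.55473e-05 − 38.9404·0.127969)/(-31.7093)] = 2.805·0.842852 = 2.36420 mol/L.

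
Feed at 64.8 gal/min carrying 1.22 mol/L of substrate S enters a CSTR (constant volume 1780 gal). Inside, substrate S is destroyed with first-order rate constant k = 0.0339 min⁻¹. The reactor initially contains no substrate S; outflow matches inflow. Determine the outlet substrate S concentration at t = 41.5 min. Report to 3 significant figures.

0.598 mol/L

Species balance: V dC/dt = Q C_in − Q C − k V C.
This is linear with rate a = Q/V + k = 0.070304 min⁻¹.
C_ss = Q C_in/(Q + kV) = 0.63173 mol/L; C(t) = C_ss + (C₀ − C_ss) e^(−a t).
C(41.5) = 0.63173 + (-0.63173)·e^(−0.070304·41.5) = 0.63173 + (-0.63173)·0.054061 = 0.59758 mol/L.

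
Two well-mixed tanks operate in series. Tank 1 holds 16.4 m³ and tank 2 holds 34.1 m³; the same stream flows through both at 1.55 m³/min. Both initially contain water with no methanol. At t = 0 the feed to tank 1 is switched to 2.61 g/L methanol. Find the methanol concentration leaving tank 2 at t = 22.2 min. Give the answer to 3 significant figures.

Species balance on tank i: dCᵢ/dt = (Cᵢ₋₁ − Cᵢ)/τᵢ with τᵢ = Vᵢ/Q.
τ₁ = 16.4/1.55 = 10.581 min; τ₂ = 34.1/1.55 = 22.000 min.
Solving the cascade with C₁(0)=C₂(0)=0 gives C₂(t) = C_in[1 − (τ₁ e^(−t/τ₁) − τ₂ e^(−t/τ₂))/(τ₁ − τ₂)].
At t = 22.2: e^(−t/τ₁) = 0.12268, e^(−t/τ₂) = 0.36455.
C₂ = 2.61·[1 − (10.581·0.12268 − 22.000·0.36455)/(-11.419)] = 2.61·0.41134 = 1.0736 g/L.

1.07 g/L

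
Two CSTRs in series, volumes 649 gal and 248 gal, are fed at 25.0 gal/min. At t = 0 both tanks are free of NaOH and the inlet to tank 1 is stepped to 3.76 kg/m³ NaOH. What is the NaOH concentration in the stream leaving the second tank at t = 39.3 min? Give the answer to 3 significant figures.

Time constants: τᵢ = Vᵢ/Q for each well-mixed tank.
τ₁ = 649/25.0 = 25.960 min; τ₂ = 248/25.0 = 9.9200 min.
Tank 1: C₁ = C_in(1 − e^(−t/τ₁)). Tank 2 (τ₁ ≠ τ₂): C₂ = C_in[1 − (τ₁ e^(−t/τ₁) − τ₂ e^(−t/τ₂))/(τ₁ − τ₂)].
At t = 39.3: e^(−t/τ₁) = 0.22006, e^(−t/τ₂) = 0.019031.
C₂ = 3.76·[1 − (25.960·0.22006 − 9.9200·0.019031)/(16.040)] = 3.76·0.65562 = 2.4651 kg/m³.

2.47 kg/m³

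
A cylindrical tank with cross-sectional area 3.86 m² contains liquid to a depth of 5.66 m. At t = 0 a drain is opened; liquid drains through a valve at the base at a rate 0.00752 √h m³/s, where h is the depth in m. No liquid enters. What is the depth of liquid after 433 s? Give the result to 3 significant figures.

With no inflow, A dh/dt = −0.00752 √h.
Separate and integrate: 2(√h − √h₀) = −(0.00752/A) t.
√h = √5.66 − 0.00752·433/(2·3.86) = 2.3791 − 0.42178 = 1.9573.
h = 1.9573² = 3.8310 m.

3.83 m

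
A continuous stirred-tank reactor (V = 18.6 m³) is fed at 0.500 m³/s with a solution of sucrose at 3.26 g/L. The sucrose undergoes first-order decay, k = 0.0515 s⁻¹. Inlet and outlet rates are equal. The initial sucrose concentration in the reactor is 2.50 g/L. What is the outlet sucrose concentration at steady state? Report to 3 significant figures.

1.12 g/L

Accumulation = in − out − consumed: V dC/dt = Q C_in − Q C − k V C.
At steady state: 0 = Q C_in − (Q + kV) C_ss, so C_ss = Q C_in/(Q + kV).
C_ss = 0.500·3.26/(0.500 + 0.0515·18.6) = 1.6300/1.4579 = 1.1180 g/L.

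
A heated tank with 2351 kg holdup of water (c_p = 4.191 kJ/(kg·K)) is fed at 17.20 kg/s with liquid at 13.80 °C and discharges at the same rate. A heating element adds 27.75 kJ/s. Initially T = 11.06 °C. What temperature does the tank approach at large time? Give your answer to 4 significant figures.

Unsteady energy balance on the tank contents: M c_p dT/dt = ṁ c_p (T_in − T) + 27.75.
At steady state dT/dt = 0 ⇒ T_ss = T_in + Q̇/(ṁ c_p) = 13.80 + 27.75/(17.20·4.191) = 14.1850 °C.

14.18 °C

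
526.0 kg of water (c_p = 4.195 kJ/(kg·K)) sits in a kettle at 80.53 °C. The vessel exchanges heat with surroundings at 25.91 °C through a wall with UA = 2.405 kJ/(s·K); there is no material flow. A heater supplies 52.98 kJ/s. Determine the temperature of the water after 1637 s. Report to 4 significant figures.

53.41 °C

Unsteady energy balance on the tank contents: M c_p dT/dt = −UA(T − T_amb) + Q̇.
dT/dt = (T_ss − T)/τ with T_ss = T_amb + Q̇/UA = 25.91 + 52.98/2.405 = 47.9391 °C, τ = M c_p/UA = 526.0·4.195/2.405 = 917.493 s.
Integrating: T(t) = T_ss + (T₀ − T_ss) e^(−t/τ).
T(1637) = 47.9391 + (32.5909)·0.167930 = 53.4121 °C.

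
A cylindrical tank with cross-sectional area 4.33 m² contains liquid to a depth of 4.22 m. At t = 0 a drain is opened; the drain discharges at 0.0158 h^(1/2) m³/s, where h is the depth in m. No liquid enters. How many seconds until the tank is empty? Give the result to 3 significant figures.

Mass balance (ρ constant): A dh/dt = −0.0158 √h.
Separate and integrate: 2(√h − √h₀) = −(0.0158/A) t.
Tank is empty when √h = 0: t_empty = 2A√h₀/0.0158.
t_empty = 2·4.33·√4.22/0.0158 = 8.6600·2.0543/0.0158 = 1125.9 s.

1130 s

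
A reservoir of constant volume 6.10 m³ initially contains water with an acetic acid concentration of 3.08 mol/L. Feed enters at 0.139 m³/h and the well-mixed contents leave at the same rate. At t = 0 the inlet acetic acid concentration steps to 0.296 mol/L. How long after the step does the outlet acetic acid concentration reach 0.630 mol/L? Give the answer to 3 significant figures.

93.1 h

Accumulation = in − out for the solute gives V dC/dt = Q(C_in − C), so τ = V/Q = 43.885 h.
C(t) = C_in + (C₀ − C_in) e^(−t/τ). Set C = 0.630 and solve for t:
e^(−t/τ) = (C − C_in)/(C₀ − C_in) = (0.630 − 0.296)/(3.08 − 0.296) = 0.11997
t = −τ ln(…) = 43.885 × 2.1205 = 93.058 h.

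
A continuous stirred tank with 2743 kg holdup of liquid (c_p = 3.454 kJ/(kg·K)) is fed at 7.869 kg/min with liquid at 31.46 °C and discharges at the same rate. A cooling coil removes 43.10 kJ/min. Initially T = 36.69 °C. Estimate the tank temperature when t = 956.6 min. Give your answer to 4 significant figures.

30.31 °C

M c_p dT/dt = ṁ c_p (T_in − T) − Q̇.
τ = M/ṁ = 348.583 min; T_ss = T_in − Q̇/(ṁ c_p) = 31.46 − 43.10/(7.869·3.454) = 29.8742 °C.
This is linear first-order; T(t) = T_ss + (T₀ − T_ss) e^(−t/τ).
T(956.6) = 29.8742 + (6.81575)·e^(−956.6/348.583) = 29.8742 + (6.81575)·0.0642963 = 30.3125 °C.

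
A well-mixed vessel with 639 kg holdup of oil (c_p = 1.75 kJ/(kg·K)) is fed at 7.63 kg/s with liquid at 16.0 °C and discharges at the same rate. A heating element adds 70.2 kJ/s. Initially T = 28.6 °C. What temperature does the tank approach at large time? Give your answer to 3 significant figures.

Unsteady energy balance on the tank contents: M c_p dT/dt = ṁ c_p (T_in − T) + 70.2.
At steady state dT/dt = 0 ⇒ T_ss = T_in + Q̇/(ṁ c_p) = 16.0 + 70.2/(7.63·1.75) = 21.257 °C.

21.3 °C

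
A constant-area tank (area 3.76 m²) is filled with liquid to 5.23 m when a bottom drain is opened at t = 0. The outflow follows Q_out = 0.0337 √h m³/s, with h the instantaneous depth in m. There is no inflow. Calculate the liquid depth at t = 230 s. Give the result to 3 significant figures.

1.58 m

With no inflow, A dh/dt = −0.0337 √h.
∫ h^(−1/2) dh = −(0.0337/A) ∫ dt, giving 2√h = 2√h₀ − (0.0337/A) t.
√h = √5.23 − 0.0337·230/(2·3.76) = 2.2869 − 1.0307 = 1.2562.
h = 1.2562² = 1.5780 m.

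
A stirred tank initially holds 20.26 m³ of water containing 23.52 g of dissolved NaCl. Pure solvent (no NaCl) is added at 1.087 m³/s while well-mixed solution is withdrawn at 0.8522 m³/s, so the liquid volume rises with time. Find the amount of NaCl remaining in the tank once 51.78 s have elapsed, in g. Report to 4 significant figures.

4.271 g

Total volume: dV/dt = Q_in − Q_out = 0.234800 m³/s, so V(t) = 20.26 + 0.234800 t and V(51.78) = 32.4179 m³.
No NaCl enters, so dm/dt = −Q_out · (m/V).
dm/m = −Q_out dt/(V₀ + 0.234800 t); integrating gives ln(m/m₀) = −(Q_out/(Q_in−Q_out)) ln(V/V₀).
m = m₀ (V₀/V)^(Q_out/(Q_in−Q_out)) = 23.52 × (20.26/32.4179)^(3.62947) = 4.27066 g.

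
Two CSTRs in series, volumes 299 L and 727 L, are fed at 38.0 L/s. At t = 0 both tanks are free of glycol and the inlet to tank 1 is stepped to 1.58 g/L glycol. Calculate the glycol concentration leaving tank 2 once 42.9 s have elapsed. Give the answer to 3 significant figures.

1.30 g/L

Species balance on tank i: dCᵢ/dt = (Cᵢ₋₁ − Cᵢ)/τᵢ with τᵢ = Vᵢ/Q.
τ₁ = 299/38.0 = 7.8684 s; τ₂ = 727/38.0 = 19.132 s.
Solving the cascade with C₁(0)=C₂(0)=0 gives C₂(t) = C_in[1 − (τ₁ e^(−t/τ₁) − τ₂ e^(−t/τ₂))/(τ₁ − τ₂)].
At t = 42.9: e^(−t/τ₁) = 0.0042870, e^(−t/τ₂) = 0.10621.
C₂ = 1.58·[1 − (7.8684·0.0042870 − 19.132·0.10621)/(-11.263)] = 1.58·0.82259 = 1.2997 g/L.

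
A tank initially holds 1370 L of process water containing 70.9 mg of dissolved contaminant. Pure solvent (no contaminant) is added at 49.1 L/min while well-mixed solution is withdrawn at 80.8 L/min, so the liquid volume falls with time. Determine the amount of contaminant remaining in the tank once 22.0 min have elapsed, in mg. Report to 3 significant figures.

Let m(t) be the amount of contaminant. Volume: V(t) = V₀ + (Q_in − Q_out) t = 1370 − 31.700 t; V(22.0) = 672.60 L.
No contaminant enters, so dm/dt = −Q_out · (m/V).
dm/m = −Q_out dt/(V₀ − 31.700 t); integrating gives ln(m/m₀) = −(Q_out/(Q_in−Q_out)) ln(V/V₀).
m = m₀ (V₀/V)^(Q_out/(Q_in−Q_out)) = 70.9 × (1370/672.60)^(-2.5489) = 11.565 mg.

11.6 mg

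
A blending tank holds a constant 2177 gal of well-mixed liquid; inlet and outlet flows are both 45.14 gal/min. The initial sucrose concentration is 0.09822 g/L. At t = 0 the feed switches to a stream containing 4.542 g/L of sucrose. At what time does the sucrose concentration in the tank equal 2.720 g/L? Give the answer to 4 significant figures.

43.00 min

Accumulation = in − out for the solute gives V dC/dt = Q(C_in − C), so τ = V/Q = 48.2277 min.
C(t) = C_in + (C₀ − C_in) e^(−t/τ). Set C = 2.720 and solve for t:
e^(−t/τ) = (C − C_in)/(C₀ − C_in) = (2.720 − 4.542)/(0.09822 − 4.542) = 0.410011
t = −τ ln(…) = 48.2277 × 0.891571 = 42.9984 min.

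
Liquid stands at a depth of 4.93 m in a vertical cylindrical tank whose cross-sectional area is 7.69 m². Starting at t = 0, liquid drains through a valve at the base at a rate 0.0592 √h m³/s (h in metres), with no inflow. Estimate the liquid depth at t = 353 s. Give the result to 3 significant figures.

0.742 m

With no inflow, A dh/dt = −0.0592 √h.
This is separable: 2 d(√h)/dt = −0.0592/A, so √h = √h₀ − (0.0592/(2A)) t.
√h = √4.93 − 0.0592·353/(2·7.69) = 2.2204 − 1.3588 = 0.86161.
h = 0.86161² = 0.74237 m.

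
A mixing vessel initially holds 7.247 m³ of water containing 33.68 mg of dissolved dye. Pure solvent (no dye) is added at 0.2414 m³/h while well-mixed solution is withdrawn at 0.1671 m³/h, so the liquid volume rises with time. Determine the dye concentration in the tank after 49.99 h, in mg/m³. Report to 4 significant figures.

Let m(t) be the amount of dye. Volume: V(t) = V₀ + (Q_in − Q_out) t = 7.247 + 0.0743000 t; V(49.99) = 10.9613 m³.
No dye enters, so dm/dt = −Q_out · (m/V).
dm/m = −Q_out dt/(V₀ + 0.0743000 t); integrating gives ln(m/m₀) = −(Q_out/(Q_in−Q_out)) ln(V/V₀).
m = m₀ (V₀/V)^(Q_out/(Q_in−Q_out)) = 33.68 × (7.247/10.9613)^(2.24899) = 13.2808 mg.
C = m/V = 13.2808/10.9613 = 1.21161 mg/m³.

1.212 mg/m³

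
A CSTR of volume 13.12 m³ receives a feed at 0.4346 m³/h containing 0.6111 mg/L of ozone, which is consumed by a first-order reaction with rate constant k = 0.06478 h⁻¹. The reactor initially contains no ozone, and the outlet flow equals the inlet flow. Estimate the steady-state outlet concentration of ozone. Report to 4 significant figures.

V dC/dt = Q(C_in − C) − k V C.
Steady state (dC/dt = 0): C_ss = Q C_in/(Q + kV) = C_in/(1 + kV/Q).
C_ss = 0.4346·0.6111/(0.4346 + 0.06478·13.12) = 0.265584/1.28451 = 0.206758 mg/L.

0.2068 mg/L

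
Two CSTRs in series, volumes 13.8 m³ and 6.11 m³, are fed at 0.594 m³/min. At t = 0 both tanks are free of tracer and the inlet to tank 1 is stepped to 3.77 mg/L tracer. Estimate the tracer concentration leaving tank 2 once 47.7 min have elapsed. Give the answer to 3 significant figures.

2.93 mg/L

Time constants: τᵢ = Vᵢ/Q for each well-mixed tank.
τ₁ = 13.8/0.594 = 23.232 min; τ₂ = 6.11/0.594 = 10.286 min.
Tank 1: C₁ = C_in(1 − e^(−t/τ₁)). Tank 2 (τ₁ ≠ τ₂): C₂ = C_in[1 − (τ₁ e^(−t/τ₁) − τ₂ e^(−t/τ₂))/(τ₁ − τ₂)].
At t = 47.7: e^(−t/τ₁) = 0.12833, e^(−t/τ₂) = 0.0096840.
C₂ = 3.77·[1 − (23.232·0.12833 − 10.286·0.0096840)/(12.946)] = 3.77·0.77741 = 2.9308 mg/L.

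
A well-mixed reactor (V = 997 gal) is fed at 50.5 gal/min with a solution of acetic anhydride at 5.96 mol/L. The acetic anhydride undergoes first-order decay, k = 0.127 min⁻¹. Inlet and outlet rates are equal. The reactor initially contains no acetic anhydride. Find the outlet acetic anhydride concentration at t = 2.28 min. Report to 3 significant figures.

Species balance: V dC/dt = Q C_in − Q C − k V C.
dC/dt = (Q/V) C_in − (Q/V + k) C; effective rate a = Q/V + k = 0.050652 + 0.127 = 0.17765 min⁻¹.
C_ss = Q C_in/(Q + kV) = 1.6993 mol/L; C(t) = C_ss + (C₀ − C_ss) e^(−a t).
C(2.28) = 1.6993 + (-1.6993)·e^(−0.17765·2.28) = 1.6993 + (-1.6993)·0.66695 = 0.56596 mol/L.

0.566 mol/L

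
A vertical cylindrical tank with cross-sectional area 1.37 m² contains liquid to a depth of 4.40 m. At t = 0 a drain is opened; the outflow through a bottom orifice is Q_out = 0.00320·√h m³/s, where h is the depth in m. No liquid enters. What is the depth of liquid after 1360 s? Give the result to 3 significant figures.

With no inflow, A dh/dt = −0.00320 √h.
∫ h^(−1/2) dh = −(0.00320/A) ∫ dt, giving 2√h = 2√h₀ − (0.00320/A) t.
√h = √4.40 − 0.00320·1360/(2·1.37) = 2.0976 − 1.5883 = 0.50930.
h = 0.50930² = 0.25938 m.

0.259 m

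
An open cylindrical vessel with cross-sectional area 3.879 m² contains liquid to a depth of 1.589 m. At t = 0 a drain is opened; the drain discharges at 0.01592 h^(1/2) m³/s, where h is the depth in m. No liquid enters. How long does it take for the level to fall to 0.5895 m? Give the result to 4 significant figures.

240.1 s

With no inflow, A dh/dt = −0.01592 √h.
Separate and integrate: 2(√h − √h₀) = −(0.01592/A) t.
t = 2A(√h₀ − √h)/0.01592 = 2·3.879·(√1.589 − √0.5895)/0.01592
  = 7.75800 × (1.26056 − 0.767789) / 0.01592 = 240.131 s.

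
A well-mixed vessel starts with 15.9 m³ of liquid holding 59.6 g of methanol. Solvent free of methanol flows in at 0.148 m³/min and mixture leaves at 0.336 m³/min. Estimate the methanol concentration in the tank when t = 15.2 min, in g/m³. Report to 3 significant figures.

3.21 g/m³

Total volume: dV/dt = Q_in − Q_out = -0.18800 m³/min, so V(t) = 15.9 − 0.18800 t and V(15.2) = 13.042 m³.
Solute balance: dm/dt = 0 − Q_out C = −Q_out m/V(t).
Separate: dm/m = −Q_out dt/V(t) ⇒ ln(m/m₀) = −(Q_out/(Q_in−Q_out)) ln(V/V₀).
m = m₀ (V₀/V)^(Q_out/(Q_in−Q_out)) = 59.6 × (15.9/13.042)^(-1.7872) = 41.829 g.
C = m/V = 41.829/13.042 = 3.2071 g/m³.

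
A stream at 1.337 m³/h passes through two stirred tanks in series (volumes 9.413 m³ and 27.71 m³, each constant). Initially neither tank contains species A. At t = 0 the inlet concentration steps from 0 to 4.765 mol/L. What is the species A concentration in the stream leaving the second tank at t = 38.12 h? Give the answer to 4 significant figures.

3.629 mol/L

Each tank obeys Vᵢ dCᵢ/dt = Q(Cᵢ₋₁ − Cᵢ), so τᵢ = Vᵢ/Q.
τ₁ = 9.413/1.337 = 7.04039 h; τ₂ = 27.71/1.337 = 20.7255 h.
Tank 1: C₁ = C_in(1 − e^(−t/τ₁)). Tank 2 (τ₁ ≠ τ₂): C₂ = C_in[1 − (τ₁ e^(−t/τ₁) − τ₂ e^(−t/τ₂))/(τ₁ − τ₂)].
At t = 38.12: e^(−t/τ₁) = 0.00445168, e^(−t/τ₂) = 0.158932.
C₂ = 4.765·[1 − (7.04039·0.00445168 − 20.7255·0.158932)/(-13.6851)] = 4.765·0.761595 = 3.62900 mol/L.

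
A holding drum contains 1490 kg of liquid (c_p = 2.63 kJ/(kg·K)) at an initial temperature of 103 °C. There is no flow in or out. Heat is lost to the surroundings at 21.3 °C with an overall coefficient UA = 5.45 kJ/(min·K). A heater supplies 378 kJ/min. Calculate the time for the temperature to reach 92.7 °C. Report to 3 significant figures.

1290 min

Lumped-capacitance energy balance: M c_p dT/dt = UA(T_amb − T) + Q̇.
τ = M c_p/UA = 719.03 min; T_ss = T_amb + Q̇/UA = 21.3 + 378/5.45 = 90.658 °C.
T(t) = T_ss + (T₀ − T_ss)e^(−t/τ); set T = 92.7:
t = −τ ln[(T − T_ss)/(T₀ − T_ss)] = −719.03 · ln(0.16546) = 1293.5 min.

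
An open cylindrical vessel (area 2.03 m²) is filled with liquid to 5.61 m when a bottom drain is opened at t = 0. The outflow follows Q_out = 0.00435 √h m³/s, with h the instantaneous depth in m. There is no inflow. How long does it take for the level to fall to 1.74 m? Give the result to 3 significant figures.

979 s

With no inflow, A dh/dt = −0.00435 √h.
Separate and integrate: 2(√h − √h₀) = −(0.00435/A) t.
t = 2A(√h₀ − √h)/0.00435 = 2·2.03·(√5.61 − √1.74)/0.00435
  = 4.0600 × (2.3685 − 1.3191) / 0.00435 = 979.49 s.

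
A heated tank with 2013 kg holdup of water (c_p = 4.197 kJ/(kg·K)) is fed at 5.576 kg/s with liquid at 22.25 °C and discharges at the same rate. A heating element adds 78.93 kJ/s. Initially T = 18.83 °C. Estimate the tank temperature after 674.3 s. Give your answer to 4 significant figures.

Energy balance: M c_p dT/dt = ṁ c_p (T_in − T) + 78.93.
Rearrange: dT/dt = (T_ss − T)/τ with τ = M/ṁ = 361.011 s and T_ss = T_in + Q̇/(ṁ c_p) = 25.6227 °C.
T approaches T_ss exponentially: T(t) = T_ss + (T₀ − T_ss) e^(−t/τ).
T(674.3) = 25.6227 + (-6.79272)·e^(−674.3/361.011) = 25.6227 + (-6.79272)·0.154462 = 24.5735 °C.

24.57 °C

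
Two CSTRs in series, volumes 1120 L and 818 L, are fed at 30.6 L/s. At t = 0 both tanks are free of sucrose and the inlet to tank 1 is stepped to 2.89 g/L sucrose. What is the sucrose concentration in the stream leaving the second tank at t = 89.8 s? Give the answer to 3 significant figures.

Each tank obeys Vᵢ dCᵢ/dt = Q(Cᵢ₋₁ − Cᵢ), so τᵢ = Vᵢ/Q.
τ₁ = 1120/30.6 = 36.601 s; τ₂ = 818/30.6 = 26.732 s.
Solving the cascade with C₁(0)=C₂(0)=0 gives C₂(t) = C_in[1 − (τ₁ e^(−t/τ₁) − τ₂ e^(−t/τ₂))/(τ₁ − τ₂)].
At t = 89.8: e^(−t/τ₁) = 0.085995, e^(−t/τ₂) = 0.034761.
C₂ = 2.89·[1 − (36.601·0.085995 − 26.732·0.034761)/(9.8693)] = 2.89·0.77523 = 2.2404 g/L.

2.24 g/L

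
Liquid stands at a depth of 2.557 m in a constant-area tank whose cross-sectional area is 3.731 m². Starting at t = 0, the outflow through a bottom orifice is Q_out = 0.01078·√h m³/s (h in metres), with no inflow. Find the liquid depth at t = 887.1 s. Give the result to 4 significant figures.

0.1008 m

Volume balance on the tank: A dh/dt = −0.01078 √h.
Separate and integrate: 2(√h − √h₀) = −(0.01078/A) t.
√h = √2.557 − 0.01078·887.1/(2·3.731) = 1.59906 − 1.28155 = 0.317511.
h = 0.317511² = 0.100813 m.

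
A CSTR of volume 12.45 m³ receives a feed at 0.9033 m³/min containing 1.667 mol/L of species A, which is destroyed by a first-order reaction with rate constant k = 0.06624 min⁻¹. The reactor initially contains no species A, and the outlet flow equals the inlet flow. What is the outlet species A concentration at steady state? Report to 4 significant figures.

Species balance: V dC/dt = Q C_in − Q C − k V C.
At steady state: 0 = Q C_in − (Q + kV) C_ss, so C_ss = Q C_in/(Q + kV).
C_ss = 0.9033·1.667/(0.9033 + 0.06624·12.45) = 1.50580/1.72799 = 0.871419 mol/L.

0.8714 mol/L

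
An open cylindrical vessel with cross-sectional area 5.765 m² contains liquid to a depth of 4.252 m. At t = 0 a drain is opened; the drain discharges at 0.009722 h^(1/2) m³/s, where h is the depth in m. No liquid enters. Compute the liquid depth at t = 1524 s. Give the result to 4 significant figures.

A dh/dt = −Q_out = −0.009722 √h.
This is separable: 2 d(√h)/dt = −0.009722/A, so √h = √h₀ − (0.009722/(2A)) t.
√h = √4.252 − 0.009722·1524/(2·5.765) = 2.06204 − 1.28502 = 0.777014.
h = 0.777014² = 0.603750 m.

0.6038 m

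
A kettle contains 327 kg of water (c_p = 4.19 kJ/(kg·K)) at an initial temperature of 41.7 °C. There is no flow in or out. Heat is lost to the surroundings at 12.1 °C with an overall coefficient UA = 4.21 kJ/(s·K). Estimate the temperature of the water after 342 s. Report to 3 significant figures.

22.4 °C

Lumped-capacitance energy balance: M c_p dT/dt = UA(T_amb − T).
dT/dt = (T_ss − T)/τ with T_ss = T_amb = 12.100 °C, τ = M c_p/UA = 327·4.19/4.21 = 325.45 s.
T approaches T_ss exponentially: T(t) = T_ss + (T₀ − T_ss) e^(−t/τ).
T(342) = 12.100 + (29.600)·0.34964 = 22.449 °C.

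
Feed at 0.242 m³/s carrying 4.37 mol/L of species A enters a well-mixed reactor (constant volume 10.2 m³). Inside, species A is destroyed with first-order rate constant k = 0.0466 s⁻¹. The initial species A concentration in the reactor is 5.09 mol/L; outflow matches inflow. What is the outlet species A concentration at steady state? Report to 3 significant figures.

1.47 mol/L

Species balance: V dC/dt = Q C_in − Q C − k V C.
At steady state: 0 = Q C_in − (Q + kV) C_ss, so C_ss = Q C_in/(Q + kV).
C_ss = 0.242·4.37/(0.242 + 0.0466·10.2) = 1.0575/0.71732 = 1.4743 mol/L.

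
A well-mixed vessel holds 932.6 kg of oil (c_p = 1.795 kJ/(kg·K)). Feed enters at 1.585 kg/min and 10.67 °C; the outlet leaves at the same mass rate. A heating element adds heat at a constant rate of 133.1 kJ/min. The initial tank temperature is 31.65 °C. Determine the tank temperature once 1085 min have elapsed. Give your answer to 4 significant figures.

M c_p dT/dt = ṁ c_p (T_in − T) + Q̇.
Rearrange: dT/dt = (T_ss − T)/τ with τ = M/ṁ = 588.391 min and T_ss = T_in + Q̇/(ṁ c_p) = 57.4526 °C.
This is linear first-order; T(t) = T_ss + (T₀ − T_ss) e^(−t/τ).
T(1085) = 57.4526 + (-25.8026)·e^(−1085/588.391) = 57.4526 + (-25.8026)·0.158182 = 53.3711 °C.

53.37 °C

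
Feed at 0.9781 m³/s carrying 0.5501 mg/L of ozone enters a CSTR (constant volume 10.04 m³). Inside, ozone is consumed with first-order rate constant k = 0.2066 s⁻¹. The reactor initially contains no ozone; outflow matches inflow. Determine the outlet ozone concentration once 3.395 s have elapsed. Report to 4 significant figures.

V dC/dt = Q(C_in − C) − k V C.
dC/dt = (Q/V) C_in − (Q/V + k) C; effective rate a = Q/V + k = 0.0974203 + 0.2066 = 0.304020 s⁻¹.
C_ss = Q C_in/(Q + kV) = 0.176274 mg/L; C(t) = C_ss + (C₀ − C_ss) e^(−a t).
C(3.395) = 0.176274 + (-0.176274)·e^(−0.304020·3.395) = 0.176274 + (-0.176274)·0.356241 = 0.113478 mg/L.

0.1135 mg/L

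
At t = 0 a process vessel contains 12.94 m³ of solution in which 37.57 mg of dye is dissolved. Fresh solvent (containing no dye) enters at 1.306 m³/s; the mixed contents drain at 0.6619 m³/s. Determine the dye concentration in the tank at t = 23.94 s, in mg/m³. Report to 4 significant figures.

0.5915 mg/m³

Total volume: dV/dt = Q_in − Q_out = 0.644100 m³/s, so V(t) = 12.94 + 0.644100 t and V(23.94) = 28.3598 m³.
No dye enters, so dm/dt = −Q_out · (m/V).
dm/m = −Q_out dt/(V₀ + 0.644100 t); integrating gives ln(m/m₀) = −(Q_out/(Q_in−Q_out)) ln(V/V₀).
m = m₀ (V₀/V)^(Q_out/(Q_in−Q_out)) = 37.57 × (12.94/28.3598)^(1.02764) = 16.7747 mg.
C = m/V = 16.7747/28.3598 = 0.591498 mg/m³.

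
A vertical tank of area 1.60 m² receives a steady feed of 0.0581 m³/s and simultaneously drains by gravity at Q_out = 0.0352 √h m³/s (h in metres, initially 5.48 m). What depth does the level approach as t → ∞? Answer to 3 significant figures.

Mass balance (ρ constant): A dh/dt = Q_in − 0.0352 √h. At steady state dh/dt = 0:
Q_in = 0.0352 √h_ss ⇒ √h_ss = 0.0581/0.0352 = 1.6506.
h_ss = 1.6506² = 2.7244 m. (Since h₀ = 5.48 m > h_ss, the level will fall toward this value.)

2.72 m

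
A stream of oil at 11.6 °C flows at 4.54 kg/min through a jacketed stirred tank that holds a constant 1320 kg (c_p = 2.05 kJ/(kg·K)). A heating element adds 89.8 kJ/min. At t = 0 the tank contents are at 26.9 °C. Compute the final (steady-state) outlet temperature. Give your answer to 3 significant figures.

21.2 °C

M c_p dT/dt = ṁ c_p (T_in − T) + Q̇.
At steady state dT/dt = 0 ⇒ T_ss = T_in + Q̇/(ṁ c_p) = 11.6 + 89.8/(4.54·2.05) = 21.249 °C.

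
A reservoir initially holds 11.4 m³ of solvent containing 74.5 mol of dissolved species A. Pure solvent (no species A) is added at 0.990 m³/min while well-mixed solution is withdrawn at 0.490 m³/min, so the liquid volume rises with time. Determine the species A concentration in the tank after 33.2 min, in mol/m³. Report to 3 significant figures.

Total volume: dV/dt = Q_in − Q_out = 0.50000 m³/min, so V(t) = 11.4 + 0.50000 t and V(33.2) = 28.000 m³.
Solute balance: dm/dt = 0 − Q_out C = −Q_out m/V(t).
dm/m = −Q_out dt/(V₀ + 0.50000 t); integrating gives ln(m/m₀) = −(Q_out/(Q_in−Q_out)) ln(V/V₀).
m = m₀ (V₀/V)^(Q_out/(Q_in−Q_out)) = 74.5 × (11.4/28.000)^(0.98000) = 30.882 mol.
C = m/V = 30.882/28.000 = 1.1029 mol/m³.

1.10 mol/m³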